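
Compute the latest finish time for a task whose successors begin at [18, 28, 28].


LF = min of all successor start times
Successors start at: [18, 28, 28]
LF = min(18, 28, 28)
= 18


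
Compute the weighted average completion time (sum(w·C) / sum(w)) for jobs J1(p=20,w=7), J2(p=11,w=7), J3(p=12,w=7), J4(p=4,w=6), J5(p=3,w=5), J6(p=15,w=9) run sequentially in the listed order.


Completion times:
  J1: C=20, w×C=7×20=140
  J2: C=31, w×C=7×31=217
  J3: C=43, w×C=7×43=301
  J4: C=47, w×C=6×47=282
  J5: C=50, w×C=5×50=250
  J6: C=65, w×C=9×65=585
Sum w×C = 1775
Sum w = 41
Weighted avg = 1775/41
= 43.29


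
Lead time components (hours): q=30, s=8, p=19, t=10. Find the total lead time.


Lead time = queue + setup + processing + transit
= 30 + 8 + 19 + 10
= 67 hours


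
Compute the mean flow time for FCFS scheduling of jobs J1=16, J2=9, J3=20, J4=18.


Completion times:
  J1: completes at 16
  J2: completes at 25
  J3: completes at 45
  J4: completes at 63
Sum = 149
Average = 149/4
= 37.25


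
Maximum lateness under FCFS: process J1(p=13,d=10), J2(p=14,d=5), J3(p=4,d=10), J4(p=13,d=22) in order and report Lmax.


Lateness per job (L = C - d):
  J1: C=13, d=10, L=3
  J2: C=27, d=5, L=22
  J3: C=31, d=10, L=21
  J4: C=44, d=22, L=22
Lmax = max(3, 22, 21, 22)
= 22


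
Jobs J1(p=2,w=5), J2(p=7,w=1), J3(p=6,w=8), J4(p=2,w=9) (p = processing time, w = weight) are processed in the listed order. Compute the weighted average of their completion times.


Completion times:
  J1: C=2, w×C=5×2=10
  J2: C=9, w×C=1×9=9
  J3: C=15, w×C=8×15=120
  J4: C=17, w×C=9×17=153
Sum w×C = 292
Sum w = 23
Weighted avg = 292/23
= 12.70


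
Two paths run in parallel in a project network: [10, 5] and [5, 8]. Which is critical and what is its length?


Path A: 10 + 5 = 15
Path B: 5 + 8 = 13
Critical path = longest = max(15, 13)
= 15 (Path A)


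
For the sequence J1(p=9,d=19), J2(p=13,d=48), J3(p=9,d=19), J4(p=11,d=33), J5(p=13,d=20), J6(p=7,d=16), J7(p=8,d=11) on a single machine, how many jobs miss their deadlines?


Completion vs due date:
  J1: C=9, d=19 → on time
  J2: C=22, d=48 → on time
  J3: C=31, d=19 → TARDY
  J4: C=42, d=33 → TARDY
  J5: C=55, d=20 → TARDY
  J6: C=62, d=16 → TARDY
  J7: C=70, d=11 → TARDY
Tardy jobs: J3, J4, J5, J6, J7
Count = 5


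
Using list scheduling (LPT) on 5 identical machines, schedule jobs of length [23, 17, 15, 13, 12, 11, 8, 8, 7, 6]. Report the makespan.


Jobs (LPT sorted): [23, 17, 15, 13, 12, 11, 8, 8, 7, 6]
Machines: 5
  J=23 → Machine 1 (load: 0+23=23)
  J=17 → Machine 2 (load: 0+17=17)
  J=15 → Machine 3 (load: 0+15=15)
  J=13 → Machine 4 (load: 0+13=13)
  J=12 → Machine 5 (load: 0+12=12)
  J=11 → Machine 5 (load: 12+11=23)
  J=8 → Machine 4 (load: 13+8=21)
  J=8 → Machine 3 (load: 15+8=23)
  J=7 → Machine 2 (load: 17+7=24)
  J=6 → Machine 4 (load: 21+6=27)
Machine loads: [23, 24, 23, 27, 23]
Makespan = max = 27 time units


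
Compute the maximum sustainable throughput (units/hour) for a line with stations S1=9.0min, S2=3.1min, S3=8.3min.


Bottleneck = longest station time
Station times: [9.0, 3.1, 8.3]
Max = 9.0 min
Rate = 60 / 9.0
= 6.67 units/hour (bottleneck: 9.0min)


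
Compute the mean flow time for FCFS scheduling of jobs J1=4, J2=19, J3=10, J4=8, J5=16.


Completion times:
  J1: completes at 4
  J2: completes at 23
  J3: completes at 33
  J4: completes at 41
  J5: completes at 57
Sum = 158
Average = 158/5
= 31.60


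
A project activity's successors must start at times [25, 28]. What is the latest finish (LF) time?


LF = min of all successor start times
Successors start at: [25, 28]
LF = min(25, 28)
= 25


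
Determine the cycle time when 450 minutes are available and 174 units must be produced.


Cycle time = available time / demand
= 450 / 174
= 2.59 min/unit


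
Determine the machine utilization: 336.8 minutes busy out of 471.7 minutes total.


Utilization = busy / total × 100
= 336.8 / 471.7 × 100
= 71.4%


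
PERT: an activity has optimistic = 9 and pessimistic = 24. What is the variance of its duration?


σ² = ((p - o) / 6)² = (p - o)² / 36
= (24 - 9)² / 36
= 15² / 36
= 225 / 36
= 6.2500


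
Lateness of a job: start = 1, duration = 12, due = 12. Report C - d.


Completion = 1 + 12 = 13
Lateness = C - d = 13 - 12
= 1


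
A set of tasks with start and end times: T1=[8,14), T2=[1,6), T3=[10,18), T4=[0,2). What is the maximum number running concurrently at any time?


Check each time point for overlaps:
  t=1: 2 tasks active (T2, T4)
Max concurrent = 2


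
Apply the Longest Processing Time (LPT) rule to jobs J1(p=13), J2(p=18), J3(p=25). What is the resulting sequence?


LPT: sort by longest processing time first
  J3: p=25
  J2: p=18
  J1: p=13
Order: J3 → J2 → J1


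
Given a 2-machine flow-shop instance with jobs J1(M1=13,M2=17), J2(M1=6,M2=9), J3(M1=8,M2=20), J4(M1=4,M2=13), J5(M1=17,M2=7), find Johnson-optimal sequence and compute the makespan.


Johnson's rule:
Group 1 (M1≤M2, sort by M1): ['J4', 'J2', 'J3', 'J1']
Group 2 (M1>M2, sort desc M2): ['J5']
Sequence: J4 → J2 → J3 → J1 → J5
Makespan calculation:
  J4: M1 done=4, M2 done=17
  J2: M1 done=10, M2 done=26
  J3: M1 done=18, M2 done=46
  J1: M1 done=31, M2 done=63
  J5: M1 done=48, M2 done=70
= Sequence: J4 → J2 → J3 → J1 → J5, Makespan: 70


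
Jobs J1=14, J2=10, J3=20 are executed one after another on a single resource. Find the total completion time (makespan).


Sequential makespan: sum all processing times
= 14 + 10 + 20
= 44 time units


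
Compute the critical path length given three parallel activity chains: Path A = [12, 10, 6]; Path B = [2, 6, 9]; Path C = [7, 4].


Path A: 12 + 10 + 6 = 28
Path B: 2 + 6 + 9 = 17
Path C: 7 + 4 = 11
Critical path = longest = max(28, 17, 11)
= 28 (Path A)


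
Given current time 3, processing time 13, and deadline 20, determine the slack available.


Slack = due - current_time - processing
= 20 - 3 - 13
= 4


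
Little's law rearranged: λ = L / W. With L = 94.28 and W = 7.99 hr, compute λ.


Little's law: L = λW → λ = L / W
= 94.28 / 7.99
= 11.80 per hour


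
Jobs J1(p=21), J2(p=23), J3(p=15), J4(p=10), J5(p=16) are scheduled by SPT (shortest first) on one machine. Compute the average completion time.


SPT order: J4 → J3 → J5 → J1 → J2
Completion times:
  J4: C=10
  J3: C=25
  J5: C=41
  J1: C=62
  J2: C=85
Sum = 223, n = 5
Mean flow = 223/5
= 44.60


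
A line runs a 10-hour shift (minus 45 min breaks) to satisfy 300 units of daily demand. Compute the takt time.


Available = 10×60 - 45 = 555 min
Takt time = 555 / 300
= 1.85 min/unit


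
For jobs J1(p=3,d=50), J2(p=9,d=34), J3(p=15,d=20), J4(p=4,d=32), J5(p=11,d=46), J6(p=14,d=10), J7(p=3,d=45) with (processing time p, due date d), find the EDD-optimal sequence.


EDD: sort by earliest due date
  J6: d=10, p=14
  J3: d=20, p=15
  J4: d=32, p=4
  J2: d=34, p=9
  J7: d=45, p=3
  J5: d=46, p=11
  J1: d=50, p=3
Order: J6 → J3 → J4 → J2 → J7 → J5 → J1


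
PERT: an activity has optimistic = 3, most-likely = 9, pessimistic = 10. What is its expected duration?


te = (o + 4m + p) / 6
= (3 + 4×9 + 10) / 6
= (3 + 36 + 10) / 6
= 49 / 6
= 8.17


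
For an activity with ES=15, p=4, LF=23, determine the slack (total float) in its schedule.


EF = ES + duration = 15 + 4 = 19
LS = LF - duration = 23 - 4 = 19
Total Float = LF - EF = 23 - 19
(or LS - ES = 19 - 15)
= 4


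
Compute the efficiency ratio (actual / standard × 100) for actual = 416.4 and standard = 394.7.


Efficiency = (actual / standard) × 100
= (416.4 / 394.7) × 100
= 105.5%


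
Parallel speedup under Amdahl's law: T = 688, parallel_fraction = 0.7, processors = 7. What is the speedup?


Amdahl's law: T_p = T × ((1-p) + p/N)
= 688 × ((1-0.7) + 0.7/7)
= 688 × (0.30 + 0.1000)
= 688 × 0.4000
= 275.20
Speedup = 688/275.20
= 2.50×


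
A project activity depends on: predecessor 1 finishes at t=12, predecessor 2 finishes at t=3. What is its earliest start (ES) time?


ES = max of all predecessor completion times
Predecessors: [12, 3]
ES = max(12, 3)
= 12


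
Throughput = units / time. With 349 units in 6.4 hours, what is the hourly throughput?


Throughput = units / time
= 349 / 6.4
= 54.5 units/hour


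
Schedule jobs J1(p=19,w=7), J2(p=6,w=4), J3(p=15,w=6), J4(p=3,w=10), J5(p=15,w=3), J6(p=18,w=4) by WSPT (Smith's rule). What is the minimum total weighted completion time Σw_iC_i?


WSPT order (by p/w): J4 → J2 → J3 → J1 → J6 → J5
  J4: C=3, w·C=10×3=30
  J2: C=9, w·C=4×9=36
  J3: C=24, w·C=6×24=144
  J1: C=43, w·C=7×43=301
  J6: C=61, w·C=4×61=244
  J5: C=76, w·C=3×76=228
Σ w·C = 983
= 983


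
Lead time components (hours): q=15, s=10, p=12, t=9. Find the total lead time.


Lead time = queue + setup + processing + transit
= 15 + 10 + 12 + 9
= 46 hours


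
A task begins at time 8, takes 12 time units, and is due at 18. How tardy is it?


Completion = start + processing = 8 + 12 = 20
Tardiness = max(0, C - d) = max(0, 20 - 18)
= max(0, 2)
= 2


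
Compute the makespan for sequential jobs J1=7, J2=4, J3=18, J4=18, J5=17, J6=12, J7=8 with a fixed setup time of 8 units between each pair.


Makespan = Σ processing + (n-1) × setup
= (7 + 4 + 18 + 18 + 17 + 12 + 8) + (7-1)×8
= 84 + 48
= 132 time units


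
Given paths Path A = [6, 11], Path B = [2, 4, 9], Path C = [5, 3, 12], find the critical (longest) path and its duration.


Path A: 6 + 11 = 17
Path B: 2 + 4 + 9 = 15
Path C: 5 + 3 + 12 = 20
Critical path = longest = max(17, 15, 20)
= 20 (Path C)


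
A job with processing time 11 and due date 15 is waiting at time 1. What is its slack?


Slack = due - current_time - processing
= 15 - 1 - 11
= 3


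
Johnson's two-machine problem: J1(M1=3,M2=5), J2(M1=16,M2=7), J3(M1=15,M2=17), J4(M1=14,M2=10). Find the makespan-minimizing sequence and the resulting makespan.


Johnson's rule:
Group 1 (M1≤M2, sort by M1): ['J1', 'J3']
Group 2 (M1>M2, sort desc M2): ['J4', 'J2']
Sequence: J1 → J3 → J4 → J2
Makespan calculation:
  J1: M1 done=3, M2 done=8
  J3: M1 done=18, M2 done=35
  J4: M1 done=32, M2 done=45
  J2: M1 done=48, M2 done=55
= Sequence: J1 → J3 → J4 → J2, Makespan: 55


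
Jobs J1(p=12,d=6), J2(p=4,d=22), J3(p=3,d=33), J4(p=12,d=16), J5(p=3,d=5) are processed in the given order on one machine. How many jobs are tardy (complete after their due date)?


Completion vs due date:
  J1: C=12, d=6 → TARDY
  J2: C=16, d=22 → on time
  J3: C=19, d=33 → on time
  J4: C=31, d=16 → TARDY
  J5: C=34, d=5 → TARDY
Tardy jobs: J1, J4, J5
Count = 3


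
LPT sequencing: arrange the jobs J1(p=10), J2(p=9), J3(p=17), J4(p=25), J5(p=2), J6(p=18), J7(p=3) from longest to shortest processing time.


LPT: sort by longest processing time first
  J4: p=25
  J6: p=18
  J3: p=17
  J1: p=10
  J2: p=9
  J7: p=3
  J5: p=2
Order: J4 → J6 → J3 → J1 → J2 → J7 → J5


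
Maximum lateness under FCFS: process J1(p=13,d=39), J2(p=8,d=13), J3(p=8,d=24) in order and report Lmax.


Lateness per job (L = C - d):
  J1: C=13, d=39, L=-26
  J2: C=21, d=13, L=8
  J3: C=29, d=24, L=5
Lmax = max(-26, 8, 5)
= 8


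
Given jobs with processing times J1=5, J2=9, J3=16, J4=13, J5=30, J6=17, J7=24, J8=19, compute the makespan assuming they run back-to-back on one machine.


Sequential makespan: sum all processing times
= 5 + 9 + 16 + 13 + 30 + 17 + 24 + 19
= 133 time units


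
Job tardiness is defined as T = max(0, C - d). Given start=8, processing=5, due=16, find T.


Completion = start + processing = 8 + 5 = 13
Tardiness = max(0, C - d) = max(0, 13 - 16)
= max(0, -3)
= 0


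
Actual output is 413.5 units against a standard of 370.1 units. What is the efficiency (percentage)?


Efficiency = (actual / standard) × 100
= (413.5 / 370.1) × 100
= 111.7%


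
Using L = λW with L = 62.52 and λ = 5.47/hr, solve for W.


Little's law: L = λW → W = L / λ
= 62.52 / 5.47
= 11.43 hours


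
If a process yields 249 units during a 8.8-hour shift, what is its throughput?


Throughput = units / time
= 249 / 8.8
= 28.3 units/hour


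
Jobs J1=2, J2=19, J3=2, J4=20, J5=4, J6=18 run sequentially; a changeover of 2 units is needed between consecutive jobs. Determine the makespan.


Makespan = Σ processing + (n-1) × setup
= (2 + 19 + 2 + 20 + 4 + 18) + (6-1)×2
= 65 + 10
= 75 time units


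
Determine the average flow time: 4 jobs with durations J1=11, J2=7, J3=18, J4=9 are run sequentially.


Completion times:
  J1: completes at 11
  J2: completes at 18
  J3: completes at 36
  J4: completes at 45
Sum = 110
Average = 110/4
= 27.50


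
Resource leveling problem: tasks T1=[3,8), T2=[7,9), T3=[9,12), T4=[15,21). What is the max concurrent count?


Check each time point for overlaps:
  t=7: 2 tasks active (T1, T2)
Max concurrent = 2


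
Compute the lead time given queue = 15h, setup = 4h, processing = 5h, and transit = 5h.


Lead time = queue + setup + processing + transit
= 15 + 4 + 5 + 5
= 29 hours


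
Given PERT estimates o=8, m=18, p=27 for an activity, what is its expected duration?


te = (o + 4m + p) / 6
= (8 + 4×18 + 27) / 6
= (8 + 72 + 27) / 6
= 107 / 6
= 17.83


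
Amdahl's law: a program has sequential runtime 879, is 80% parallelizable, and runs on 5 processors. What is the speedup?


Amdahl's law: T_p = T × ((1-p) + p/N)
= 879 × ((1-0.8) + 0.8/5)
= 879 × (0.20 + 0.1600)
= 879 × 0.3600
= 316.44
Speedup = 879/316.44
= 2.78×


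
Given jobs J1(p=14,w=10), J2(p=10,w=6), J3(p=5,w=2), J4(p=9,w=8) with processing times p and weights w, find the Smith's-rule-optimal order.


WSPT (Smith's rule): sort by p/w ascending
  J4: p/w = 9/8 = 1.125
  J1: p/w = 14/10 = 1.400
  J2: p/w = 10/6 = 1.667
  J3: p/w = 5/2 = 2.500
Order: J4 → J1 → J2 → J3


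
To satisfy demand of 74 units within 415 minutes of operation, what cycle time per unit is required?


Cycle time = available time / demand
= 415 / 74
= 5.61 min/unit


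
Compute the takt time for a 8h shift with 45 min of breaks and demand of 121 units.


Available = 8×60 - 45 = 435 min
Takt time = 435 / 121
= 3.60 min/unit


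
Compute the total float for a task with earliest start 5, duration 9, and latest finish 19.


EF = ES + duration = 5 + 9 = 14
LS = LF - duration = 19 - 9 = 10
Total Float = LF - EF = 19 - 14
(or LS - ES = 10 - 5)
= 5


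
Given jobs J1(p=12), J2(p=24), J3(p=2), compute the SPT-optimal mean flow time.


SPT order: J3 → J1 → J2
Completion times:
  J3: C=2
  J1: C=14
  J2: C=38
Sum = 54, n = 3
Mean flow = 54/3
= 18.00


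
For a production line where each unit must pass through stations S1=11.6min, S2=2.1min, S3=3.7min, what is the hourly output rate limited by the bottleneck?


Bottleneck = longest station time
Station times: [11.6, 2.1, 3.7]
Max = 11.6 min
Rate = 60 / 11.6
= 5.17 units/hour (bottleneck: 11.6min)


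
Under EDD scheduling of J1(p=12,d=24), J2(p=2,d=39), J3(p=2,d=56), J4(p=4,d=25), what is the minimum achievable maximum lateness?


EDD order: J1 → J4 → J2 → J3
Completion and lateness:
  J1: C=12, d=24, L=12-24=-12
  J4: C=16, d=25, L=16-25=-9
  J2: C=18, d=39, L=18-39=-21
  J3: C=20, d=56, L=20-56=-36
Lmax = max(-12, -9, -21, -36)
= -9


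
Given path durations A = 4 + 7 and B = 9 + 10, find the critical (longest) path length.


Path A: 4 + 7 = 11
Path B: 9 + 10 = 19
Critical path = longest = max(11, 19)
= 19 (Path B)


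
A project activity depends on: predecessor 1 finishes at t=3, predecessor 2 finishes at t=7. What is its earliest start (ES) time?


ES = max of all predecessor completion times
Predecessors: [3, 7]
ES = max(3, 7)
= 7


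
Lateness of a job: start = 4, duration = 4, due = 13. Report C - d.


Completion = 4 + 4 = 8
Lateness = C - d = 8 - 13
= -5


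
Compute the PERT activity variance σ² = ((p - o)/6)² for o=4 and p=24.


σ² = ((p - o) / 6)² = (p - o)² / 36
= (24 - 4)² / 36
= 20² / 36
= 400 / 36
= 11.1111


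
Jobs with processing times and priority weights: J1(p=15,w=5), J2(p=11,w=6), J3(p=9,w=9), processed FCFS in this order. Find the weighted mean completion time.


Completion times:
  J1: C=15, w×C=5×15=75
  J2: C=26, w×C=6×26=156
  J3: C=35, w×C=9×35=315
Sum w×C = 546
Sum w = 20
Weighted avg = 546/20
= 27.30


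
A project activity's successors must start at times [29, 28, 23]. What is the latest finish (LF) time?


LF = min of all successor start times
Successors start at: [29, 28, 23]
LF = min(29, 28, 23)
= 23


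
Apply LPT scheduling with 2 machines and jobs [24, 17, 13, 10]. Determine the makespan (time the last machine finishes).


Jobs (LPT sorted): [24, 17, 13, 10]
Machines: 2
  J=24 → Machine 1 (load: 0+24=24)
  J=17 → Machine 2 (load: 0+17=17)
  J=13 → Machine 2 (load: 17+13=30)
  J=10 → Machine 1 (load: 24+10=34)
Machine loads: [34, 30]
Makespan = max = 34 time units


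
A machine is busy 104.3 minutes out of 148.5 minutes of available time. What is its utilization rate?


Utilization = busy / total × 100
= 104.3 / 148.5 × 100
= 70.2%


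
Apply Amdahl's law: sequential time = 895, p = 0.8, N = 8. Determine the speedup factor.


Amdahl's law: T_p = T × ((1-p) + p/N)
= 895 × ((1-0.8) + 0.8/8)
= 895 × (0.20 + 0.1000)
= 895 × 0.3000
= 268.50
Speedup = 895/268.50
= 3.33×


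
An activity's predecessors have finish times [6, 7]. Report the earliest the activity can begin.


ES = max of all predecessor completion times
Predecessors: [6, 7]
ES = max(6, 7)
= 7


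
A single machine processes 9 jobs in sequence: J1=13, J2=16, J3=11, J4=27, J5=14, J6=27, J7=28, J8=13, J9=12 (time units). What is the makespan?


Sequential makespan: sum all processing times
= 13 + 16 + 11 + 27 + 14 + 27 + 28 + 13 + 12
= 161 time units


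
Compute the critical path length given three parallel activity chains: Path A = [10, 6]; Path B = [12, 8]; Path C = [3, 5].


Path A: 10 + 6 = 16
Path B: 12 + 8 = 20
Path C: 3 + 5 = 8
Critical path = longest = max(16, 20, 8)
= 20 (Path B)


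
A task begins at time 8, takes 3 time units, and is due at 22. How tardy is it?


Completion = start + processing = 8 + 3 = 11
Tardiness = max(0, C - d) = max(0, 11 - 22)
= max(0, -11)
= 0


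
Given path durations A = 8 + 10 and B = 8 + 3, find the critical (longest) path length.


Path A: 8 + 10 = 18
Path B: 8 + 3 = 11
Critical path = longest = max(18, 11)
= 18 (Path A)


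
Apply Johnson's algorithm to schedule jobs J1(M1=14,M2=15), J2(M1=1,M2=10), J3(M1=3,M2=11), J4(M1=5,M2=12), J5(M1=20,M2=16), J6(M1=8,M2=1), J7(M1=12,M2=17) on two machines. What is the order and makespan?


Johnson's rule:
Group 1 (M1≤M2, sort by M1): ['J2', 'J3', 'J4', 'J7', 'J1']
Group 2 (M1>M2, sort desc M2): ['J5', 'J6']
Sequence: J2 → J3 → J4 → J7 → J1 → J5 → J6
Makespan calculation:
  J2: M1 done=1, M2 done=11
  J3: M1 done=4, M2 done=22
  J4: M1 done=9, M2 done=34
  J7: M1 done=21, M2 done=51
  J1: M1 done=35, M2 done=66
  J5: M1 done=55, M2 done=82
  J6: M1 done=63, M2 done=83
= Sequence: J2 → J3 → J4 → J7 → J1 → J5 → J6, Makespan: 83


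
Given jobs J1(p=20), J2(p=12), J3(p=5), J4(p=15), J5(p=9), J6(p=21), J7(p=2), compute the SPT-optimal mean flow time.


SPT order: J7 → J3 → J5 → J2 → J4 → J1 → J6
Completion times:
  J7: C=2
  J3: C=7
  J5: C=16
  J2: C=28
  J4: C=43
  J1: C=63
  J6: C=84
Sum = 243, n = 7
Mean flow = 243/7
= 34.71


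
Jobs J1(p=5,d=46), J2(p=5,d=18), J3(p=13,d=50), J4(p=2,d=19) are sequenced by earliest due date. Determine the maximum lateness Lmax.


EDD order: J2 → J4 → J1 → J3
Completion and lateness:
  J2: C=5, d=18, L=5-18=-13
  J4: C=7, d=19, L=7-19=-12
  J1: C=12, d=46, L=12-46=-34
  J3: C=25, d=50, L=25-50=-25
Lmax = max(-13, -12, -34, -25)
= -12


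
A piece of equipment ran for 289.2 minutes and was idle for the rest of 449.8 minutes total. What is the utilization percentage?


Utilization = busy / total × 100
= 289.2 / 449.8 × 100
= 64.3%


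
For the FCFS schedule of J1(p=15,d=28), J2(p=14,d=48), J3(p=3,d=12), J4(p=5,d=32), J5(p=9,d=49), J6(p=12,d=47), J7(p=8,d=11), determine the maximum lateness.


Lateness per job (L = C - d):
  J1: C=15, d=28, L=-13
  J2: C=29, d=48, L=-19
  J3: C=32, d=12, L=20
  J4: C=37, d=32, L=5
  J5: C=46, d=49, L=-3
  J6: C=58, d=47, L=11
  J7: C=66, d=11, L=55
Lmax = max(-13, -19, 20, 5, -3, 11, 55)
= 55


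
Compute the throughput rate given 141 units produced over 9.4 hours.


Throughput = units / time
= 141 / 9.4
= 15.0 units/hour


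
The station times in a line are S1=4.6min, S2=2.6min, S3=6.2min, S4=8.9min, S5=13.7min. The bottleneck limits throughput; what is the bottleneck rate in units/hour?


Bottleneck = longest station time
Station times: [4.6, 2.6, 6.2, 8.9, 13.7]
Max = 13.7 min
Rate = 60 / 13.7
= 4.38 units/hour (bottleneck: 13.7min)


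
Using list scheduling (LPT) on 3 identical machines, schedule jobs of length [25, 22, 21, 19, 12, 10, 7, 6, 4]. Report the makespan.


Jobs (LPT sorted): [25, 22, 21, 19, 12, 10, 7, 6, 4]
Machines: 3
  J=25 → Machine 1 (load: 0+25=25)
  J=22 → Machine 2 (load: 0+22=22)
  J=21 → Machine 3 (load: 0+21=21)
  J=19 → Machine 3 (load: 21+19=40)
  J=12 → Machine 2 (load: 22+12=34)
  J=10 → Machine 1 (load: 25+10=35)
  J=7 → Machine 2 (load: 34+7=41)
  J=6 → Machine 1 (load: 35+6=41)
  J=4 → Machine 3 (load: 40+4=44)
Machine loads: [41, 41, 44]
Makespan = max = 44 time units


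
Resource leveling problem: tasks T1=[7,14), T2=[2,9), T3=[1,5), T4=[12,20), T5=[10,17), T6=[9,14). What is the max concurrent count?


Check each time point for overlaps:
  t=12: 4 tasks active (T1, T4, T5, T6)
Max concurrent = 4


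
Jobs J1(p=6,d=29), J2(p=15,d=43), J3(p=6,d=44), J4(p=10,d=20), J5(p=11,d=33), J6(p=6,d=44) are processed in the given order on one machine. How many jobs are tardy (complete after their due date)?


Completion vs due date:
  J1: C=6, d=29 → on time
  J2: C=21, d=43 → on time
  J3: C=27, d=44 → on time
  J4: C=37, d=20 → TARDY
  J5: C=48, d=33 → TARDY
  J6: C=54, d=44 → TARDY
Tardy jobs: J4, J5, J6
Count = 3


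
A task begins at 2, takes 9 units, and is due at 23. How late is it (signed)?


Completion = 2 + 9 = 11
Lateness = C - d = 11 - 23
= -12


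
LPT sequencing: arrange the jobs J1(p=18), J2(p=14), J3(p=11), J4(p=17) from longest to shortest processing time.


LPT: sort by longest processing time first
  J1: p=18
  J4: p=17
  J2: p=14
  J3: p=11
Order: J1 → J4 → J2 → J3


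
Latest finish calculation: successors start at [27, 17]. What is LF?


LF = min of all successor start times
Successors start at: [27, 17]
LF = min(27, 17)
= 17


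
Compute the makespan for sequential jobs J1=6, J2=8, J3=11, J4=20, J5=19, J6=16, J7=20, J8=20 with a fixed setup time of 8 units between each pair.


Makespan = Σ processing + (n-1) × setup
= (6 + 8 + 11 + 20 + 19 + 16 + 20 + 20) + (8-1)×8
= 120 + 56
= 176 time units


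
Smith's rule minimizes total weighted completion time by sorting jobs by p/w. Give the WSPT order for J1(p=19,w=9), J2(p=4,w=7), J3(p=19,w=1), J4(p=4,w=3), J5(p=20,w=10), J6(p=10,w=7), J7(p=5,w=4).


WSPT (Smith's rule): sort by p/w ascending
  J2: p/w = 4/7 = 0.571
  J7: p/w = 5/4 = 1.250
  J4: p/w = 4/3 = 1.333
  J6: p/w = 10/7 = 1.429
  J5: p/w = 20/10 = 2.000
  J1: p/w = 19/9 = 2.111
  J3: p/w = 19/1 = 19.000
Order: J2 → J7 → J4 → J6 → J5 → J1 → J3


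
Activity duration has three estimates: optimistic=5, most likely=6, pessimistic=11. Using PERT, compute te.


te = (o + 4m + p) / 6
= (5 + 4×6 + 11) / 6
= (5 + 24 + 11) / 6
= 40 / 6
= 6.67


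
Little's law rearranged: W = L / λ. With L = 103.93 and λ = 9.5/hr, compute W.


Little's law: L = λW → W = L / λ
= 103.93 / 9.5
= 10.94 hours


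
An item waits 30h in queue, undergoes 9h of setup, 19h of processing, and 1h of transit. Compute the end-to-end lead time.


Lead time = queue + setup + processing + transit
= 30 + 9 + 19 + 1
= 59 hours


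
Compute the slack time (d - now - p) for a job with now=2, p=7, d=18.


Slack = due - current_time - processing
= 18 - 2 - 7
= 9


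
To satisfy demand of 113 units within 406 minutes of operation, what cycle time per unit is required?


Cycle time = available time / demand
= 406 / 113
= 3.59 min/unit


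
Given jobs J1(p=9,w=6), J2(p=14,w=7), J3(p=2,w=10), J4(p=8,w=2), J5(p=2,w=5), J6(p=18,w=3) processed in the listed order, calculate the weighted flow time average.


Completion times:
  J1: C=9, w×C=6×9=54
  J2: C=23, w×C=7×23=161
  J3: C=25, w×C=10×25=250
  J4: C=33, w×C=2×33=66
  J5: C=35, w×C=5×35=175
  J6: C=53, w×C=3×53=159
Sum w×C = 865
Sum w = 33
Weighted avg = 865/33
= 26.21


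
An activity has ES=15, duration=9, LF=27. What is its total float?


EF = ES + duration = 15 + 9 = 24
LS = LF - duration = 27 - 9 = 18
Total Float = LF - EF = 27 - 24
(or LS - ES = 18 - 15)
= 3


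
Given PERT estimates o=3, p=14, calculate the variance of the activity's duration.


σ² = ((p - o) / 6)² = (p - o)² / 36
= (14 - 3)² / 36
= 11² / 36
= 121 / 36
= 3.3611


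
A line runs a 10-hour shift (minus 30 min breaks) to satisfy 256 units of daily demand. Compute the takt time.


Available = 10×60 - 30 = 570 min
Takt time = 570 / 256
= 2.23 min/unit


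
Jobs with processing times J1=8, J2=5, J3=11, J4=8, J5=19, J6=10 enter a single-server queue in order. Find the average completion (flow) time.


Completion times:
  J1: completes at 8
  J2: completes at 13
  J3: completes at 24
  J4: completes at 32
  J5: completes at 51
  J6: completes at 61
Sum = 189
Average = 189/6
= 31.50


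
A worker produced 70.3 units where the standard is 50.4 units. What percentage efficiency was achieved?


Efficiency = (actual / standard) × 100
= (70.3 / 50.4) × 100
= 139.5%


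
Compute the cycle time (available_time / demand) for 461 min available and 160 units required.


Cycle time = available time / demand
= 461 / 160
= 2.88 min/unit


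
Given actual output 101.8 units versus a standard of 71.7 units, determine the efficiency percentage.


Efficiency = (actual / standard) × 100
= (101.8 / 71.7) × 100
= 142.0%


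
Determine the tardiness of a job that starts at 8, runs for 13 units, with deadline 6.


Completion = start + processing = 8 + 13 = 21
Tardiness = max(0, C - d) = max(0, 21 - 6)
= max(0, 15)
= 15


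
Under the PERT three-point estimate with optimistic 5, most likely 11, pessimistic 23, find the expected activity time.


te = (o + 4m + p) / 6
= (5 + 4×11 + 23) / 6
= (5 + 44 + 23) / 6
= 72 / 6
= 12.00


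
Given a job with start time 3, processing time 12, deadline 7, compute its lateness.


Completion = 3 + 12 = 15
Lateness = C - d = 15 - 7
= 8


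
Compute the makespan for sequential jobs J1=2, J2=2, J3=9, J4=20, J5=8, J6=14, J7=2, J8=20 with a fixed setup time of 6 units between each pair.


Makespan = Σ processing + (n-1) × setup
= (2 + 2 + 9 + 20 + 8 + 14 + 2 + 20) + (8-1)×6
= 77 + 42
= 119 time units


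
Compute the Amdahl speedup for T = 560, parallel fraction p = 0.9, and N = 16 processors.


Amdahl's law: T_p = T × ((1-p) + p/N)
= 560 × ((1-0.9) + 0.9/16)
= 560 × (0.10 + 0.0563)
= 560 × 0.1562
= 87.50
Speedup = 560/87.50
= 6.40×


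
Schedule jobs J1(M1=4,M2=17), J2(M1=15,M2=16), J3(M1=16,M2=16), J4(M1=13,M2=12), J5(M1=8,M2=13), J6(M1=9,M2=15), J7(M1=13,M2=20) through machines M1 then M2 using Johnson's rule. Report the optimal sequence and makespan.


Johnson's rule:
Group 1 (M1≤M2, sort by M1): ['J1', 'J5', 'J6', 'J7', 'J2', 'J3']
Group 2 (M1>M2, sort desc M2): ['J4']
Sequence: J1 → J5 → J6 → J7 → J2 → J3 → J4
Makespan calculation:
  J1: M1 done=4, M2 done=21
  J5: M1 done=12, M2 done=34
  J6: M1 done=21, M2 done=49
  J7: M1 done=34, M2 done=69
  J2: M1 done=49, M2 done=85
  J3: M1 done=65, M2 done=101
  J4: M1 done=78, M2 done=113
= Sequence: J1 → J5 → J6 → J7 → J2 → J3 → J4, Makespan: 113


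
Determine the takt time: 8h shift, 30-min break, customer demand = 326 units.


Available = 8×60 - 30 = 450 min
Takt time = 450 / 326
= 1.38 min/unit


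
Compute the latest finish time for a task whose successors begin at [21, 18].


LF = min of all successor start times
Successors start at: [21, 18]
LF = min(21, 18)
= 18


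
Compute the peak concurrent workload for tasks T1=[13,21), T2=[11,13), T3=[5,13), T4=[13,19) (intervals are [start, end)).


Check each time point for overlaps:
  t=11: 2 tasks active (T2, T3)
Max concurrent = 2


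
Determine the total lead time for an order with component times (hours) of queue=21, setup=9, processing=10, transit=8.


Lead time = queue + setup + processing + transit
= 21 + 9 + 10 + 8
= 48 hours


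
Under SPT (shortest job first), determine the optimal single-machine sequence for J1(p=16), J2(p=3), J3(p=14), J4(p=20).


SPT: sort by shortest processing time
  J2: p=3
  J3: p=14
  J1: p=16
  J4: p=20
Order: J2 → J3 → J1 → J4


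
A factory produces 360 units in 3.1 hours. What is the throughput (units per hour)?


Throughput = units / time
= 360 / 3.1
= 116.1 units/hour


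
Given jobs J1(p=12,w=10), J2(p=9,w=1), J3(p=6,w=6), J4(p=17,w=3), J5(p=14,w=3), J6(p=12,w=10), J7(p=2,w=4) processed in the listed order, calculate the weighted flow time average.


Completion times:
  J1: C=12, w×C=10×12=120
  J2: C=21, w×C=1×21=21
  J3: C=27, w×C=6×27=162
  J4: C=44, w×C=3×44=132
  J5: C=58, w×C=3×58=174
  J6: C=70, w×C=10×70=700
  J7: C=72, w×C=4×72=288
Sum w×C = 1597
Sum w = 37
Weighted avg = 1597/37
= 43.16


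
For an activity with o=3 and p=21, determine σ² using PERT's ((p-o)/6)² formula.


σ² = ((p - o) / 6)² = (p - o)² / 36
= (21 - 3)² / 36
= 18² / 36
= 324 / 36
= 9.0000


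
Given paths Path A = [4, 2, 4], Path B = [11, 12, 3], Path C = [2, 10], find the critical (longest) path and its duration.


Path A: 4 + 2 + 4 = 10
Path B: 11 + 12 + 3 = 26
Path C: 2 + 10 = 12
Critical path = longest = max(10, 26, 12)
= 26 (Path B)


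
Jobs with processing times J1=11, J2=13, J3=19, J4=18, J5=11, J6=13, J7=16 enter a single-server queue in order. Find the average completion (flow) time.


Completion times:
  J1: completes at 11
  J2: completes at 24
  J3: completes at 43
  J4: completes at 61
  J5: completes at 72
  J6: completes at 85
  J7: completes at 101
Sum = 397
Average = 397/7
= 56.71


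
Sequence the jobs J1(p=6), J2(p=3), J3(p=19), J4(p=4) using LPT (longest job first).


LPT: sort by longest processing time first
  J3: p=19
  J1: p=6
  J4: p=4
  J2: p=3
Order: J3 → J1 → J4 → J2


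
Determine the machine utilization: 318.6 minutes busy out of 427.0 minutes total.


Utilization = busy / total × 100
= 318.6 / 427.0 × 100
= 74.6%


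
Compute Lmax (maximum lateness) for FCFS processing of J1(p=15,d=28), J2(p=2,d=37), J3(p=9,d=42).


Lateness per job (L = C - d):
  J1: C=15, d=28, L=-13
  J2: C=17, d=37, L=-20
  J3: C=26, d=42, L=-16
Lmax = max(-13, -20, -16)
= -13


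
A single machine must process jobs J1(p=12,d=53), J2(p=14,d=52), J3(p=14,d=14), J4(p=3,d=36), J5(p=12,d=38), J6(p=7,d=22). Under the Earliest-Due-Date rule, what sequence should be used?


EDD: sort by earliest due date
  J3: d=14, p=14
  J6: d=22, p=7
  J4: d=36, p=3
  J5: d=38, p=12
  J2: d=52, p=14
  J1: d=53, p=12
Order: J3 → J6 → J4 → J5 → J2 → J1


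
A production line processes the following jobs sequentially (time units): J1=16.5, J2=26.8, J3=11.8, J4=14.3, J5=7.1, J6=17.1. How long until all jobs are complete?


Sequential makespan: sum all processing times
= 16.5 + 26.8 + 11.8 + 14.3 + 7.1 + 17.1
= 93.6 time units


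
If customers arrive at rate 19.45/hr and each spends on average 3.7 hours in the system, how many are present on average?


Little's law: L = λ × W
= 19.45 × 3.7
= 71.97


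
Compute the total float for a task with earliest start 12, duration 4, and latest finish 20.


EF = ES + duration = 12 + 4 = 16
LS = LF - duration = 20 - 4 = 16
Total Float = LF - EF = 20 - 16
(or LS - ES = 16 - 12)
= 4


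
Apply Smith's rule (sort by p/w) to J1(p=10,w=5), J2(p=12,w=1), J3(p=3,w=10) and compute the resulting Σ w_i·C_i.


WSPT order (by p/w): J3 → J1 → J2
  J3: C=3, w·C=10×3=30
  J1: C=13, w·C=5×13=65
  J2: C=25, w·C=1×25=25
Σ w·C = 120
= 120


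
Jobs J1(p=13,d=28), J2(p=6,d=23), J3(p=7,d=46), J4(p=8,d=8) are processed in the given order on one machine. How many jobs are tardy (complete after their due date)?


Completion vs due date:
  J1: C=13, d=28 → on time
  J2: C=19, d=23 → on time
  J3: C=26, d=46 → on time
  J4: C=34, d=8 → TARDY
Tardy jobs: J4
Count = 1


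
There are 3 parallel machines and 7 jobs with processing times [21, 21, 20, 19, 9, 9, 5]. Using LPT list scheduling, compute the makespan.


Jobs (LPT sorted): [21, 21, 20, 19, 9, 9, 5]
Machines: 3
  J=21 → Machine 1 (load: 0+21=21)
  J=21 → Machine 2 (load: 0+21=21)
  J=20 → Machine 3 (load: 0+20=20)
  J=19 → Machine 3 (load: 20+19=39)
  J=9 → Machine 1 (load: 21+9=30)
  J=9 → Machine 2 (load: 21+9=30)
  J=5 → Machine 1 (load: 30+5=35)
Machine loads: [35, 30, 39]
Makespan = max = 39 time units


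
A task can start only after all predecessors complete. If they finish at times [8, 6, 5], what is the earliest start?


ES = max of all predecessor completion times
Predecessors: [8, 6, 5]
ES = max(8, 6, 5)
= 8


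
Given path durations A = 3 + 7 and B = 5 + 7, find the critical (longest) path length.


Path A: 3 + 7 = 10
Path B: 5 + 7 = 12
Critical path = longest = max(10, 12)
= 12 (Path B)


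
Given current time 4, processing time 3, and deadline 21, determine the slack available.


Slack = due - current_time - processing
= 21 - 4 - 3
= 14


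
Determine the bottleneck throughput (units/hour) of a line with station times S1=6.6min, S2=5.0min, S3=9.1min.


Bottleneck = longest station time
Station times: [6.6, 5.0, 9.1]
Max = 9.1 min
Rate = 60 / 9.1
= 6.59 units/hour (bottleneck: 9.1min)


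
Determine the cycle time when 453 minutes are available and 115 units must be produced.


Cycle time = available time / demand
= 453 / 115
= 3.94 min/unit


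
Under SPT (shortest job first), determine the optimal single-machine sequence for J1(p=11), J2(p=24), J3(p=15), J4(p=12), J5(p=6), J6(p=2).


SPT: sort by shortest processing time
  J6: p=2
  J5: p=6
  J1: p=11
  J4: p=12
  J3: p=15
  J2: p=24
Order: J6 → J5 → J1 → J4 → J3 → J2


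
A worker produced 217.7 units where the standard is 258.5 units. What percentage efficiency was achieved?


Efficiency = (actual / standard) × 100
= (217.7 / 258.5) × 100
= 84.2%


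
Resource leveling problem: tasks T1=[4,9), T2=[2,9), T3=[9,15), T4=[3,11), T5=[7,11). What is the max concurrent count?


Check each time point for overlaps:
  t=7: 4 tasks active (T1, T2, T4, T5)
Max concurrent = 4


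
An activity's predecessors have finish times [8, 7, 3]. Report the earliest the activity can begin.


ES = max of all predecessor completion times
Predecessors: [8, 7, 3]
ES = max(8, 7, 3)
= 8


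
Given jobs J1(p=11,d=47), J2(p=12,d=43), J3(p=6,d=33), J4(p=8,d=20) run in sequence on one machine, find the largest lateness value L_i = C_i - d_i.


Lateness per job (L = C - d):
  J1: C=11, d=47, L=-36
  J2: C=23, d=43, L=-20
  J3: C=29, d=33, L=-4
  J4: C=37, d=20, L=17
Lmax = max(-36, -20, -4, 17)
= 17


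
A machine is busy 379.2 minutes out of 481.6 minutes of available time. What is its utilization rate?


Utilization = busy / total × 100
= 379.2 / 481.6 × 100
= 78.7%


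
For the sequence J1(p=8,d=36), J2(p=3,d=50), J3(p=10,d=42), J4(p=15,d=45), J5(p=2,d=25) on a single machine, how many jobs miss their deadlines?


Completion vs due date:
  J1: C=8, d=36 → on time
  J2: C=11, d=50 → on time
  J3: C=21, d=42 → on time
  J4: C=36, d=45 → on time
  J5: C=38, d=25 → TARDY
Tardy jobs: J5
Count = 1


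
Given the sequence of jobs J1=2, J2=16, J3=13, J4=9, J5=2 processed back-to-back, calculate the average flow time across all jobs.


Completion times:
  J1: completes at 2
  J2: completes at 18
  J3: completes at 31
  J4: completes at 40
  J5: completes at 42
Sum = 133
Average = 133/5
= 26.60


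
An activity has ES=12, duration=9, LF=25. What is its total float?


EF = ES + duration = 12 + 9 = 21
LS = LF - duration = 25 - 9 = 16
Total Float = LF - EF = 25 - 21
(or LS - ES = 16 - 12)
= 4


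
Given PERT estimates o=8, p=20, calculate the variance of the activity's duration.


σ² = ((p - o) / 6)² = (p - o)² / 36
= (20 - 8)² / 36
= 12² / 36
= 144 / 36
= 4.0000


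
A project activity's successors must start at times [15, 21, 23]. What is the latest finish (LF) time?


LF = min of all successor start times
Successors start at: [15, 21, 23]
LF = min(15, 21, 23)
= 15


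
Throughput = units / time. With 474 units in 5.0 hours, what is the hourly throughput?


Throughput = units / time
= 474 / 5.0
= 94.8 units/hour


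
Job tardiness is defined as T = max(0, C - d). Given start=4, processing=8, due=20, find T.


Completion = start + processing = 4 + 8 = 12
Tardiness = max(0, C - d) = max(0, 12 - 20)
= max(0, -8)
= 0


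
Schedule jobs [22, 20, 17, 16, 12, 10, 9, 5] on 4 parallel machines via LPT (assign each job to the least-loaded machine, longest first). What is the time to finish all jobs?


Jobs (LPT sorted): [22, 20, 17, 16, 12, 10, 9, 5]
Machines: 4
  J=22 → Machine 1 (load: 0+22=22)
  J=20 → Machine 2 (load: 0+20=20)
  J=17 → Machine 3 (load: 0+17=17)
  J=16 → Machine 4 (load: 0+16=16)
  J=12 → Machine 4 (load: 16+12=28)
  J=10 → Machine 3 (load: 17+10=27)
  J=9 → Machine 2 (load: 20+9=29)
  J=5 → Machine 1 (load: 22+5=27)
Machine loads: [27, 29, 27, 28]
Makespan = max = 29 time units


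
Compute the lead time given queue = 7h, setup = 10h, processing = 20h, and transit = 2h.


Lead time = queue + setup + processing + transit
= 7 + 10 + 20 + 2
= 39 hours


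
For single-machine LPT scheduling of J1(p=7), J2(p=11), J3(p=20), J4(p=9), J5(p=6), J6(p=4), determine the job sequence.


LPT: sort by longest processing time first
  J3: p=20
  J2: p=11
  J4: p=9
  J1: p=7
  J5: p=6
  J6: p=4
Order: J3 → J2 → J4 → J1 → J5 → J6


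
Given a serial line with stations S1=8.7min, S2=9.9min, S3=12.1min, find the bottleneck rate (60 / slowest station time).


Bottleneck = longest station time
Station times: [8.7, 9.9, 12.1]
Max = 12.1 min
Rate = 60 / 12.1
= 4.96 units/hour (bottleneck: 12.1min)


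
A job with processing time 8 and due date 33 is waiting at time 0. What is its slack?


Slack = due - current_time - processing
= 33 - 0 - 8
= 25


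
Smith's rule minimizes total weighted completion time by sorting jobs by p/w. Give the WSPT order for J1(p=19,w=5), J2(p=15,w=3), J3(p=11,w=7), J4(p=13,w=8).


WSPT (Smith's rule): sort by p/w ascending
  J3: p/w = 11/7 = 1.571
  J4: p/w = 13/8 = 1.625
  J1: p/w = 19/5 = 3.800
  J2: p/w = 15/3 = 5.000
Order: J3 → J4 → J1 → J2


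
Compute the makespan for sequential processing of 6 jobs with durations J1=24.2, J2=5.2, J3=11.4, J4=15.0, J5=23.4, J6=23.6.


Sequential makespan: sum all processing times
= 24.2 + 5.2 + 11.4 + 15.0 + 23.4 + 23.6
= 102.8 time units


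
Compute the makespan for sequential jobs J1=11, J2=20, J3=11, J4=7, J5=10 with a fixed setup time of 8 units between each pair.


Makespan = Σ processing + (n-1) × setup
= (11 + 20 + 11 + 7 + 10) + (5-1)×8
= 59 + 32
= 91 time units
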